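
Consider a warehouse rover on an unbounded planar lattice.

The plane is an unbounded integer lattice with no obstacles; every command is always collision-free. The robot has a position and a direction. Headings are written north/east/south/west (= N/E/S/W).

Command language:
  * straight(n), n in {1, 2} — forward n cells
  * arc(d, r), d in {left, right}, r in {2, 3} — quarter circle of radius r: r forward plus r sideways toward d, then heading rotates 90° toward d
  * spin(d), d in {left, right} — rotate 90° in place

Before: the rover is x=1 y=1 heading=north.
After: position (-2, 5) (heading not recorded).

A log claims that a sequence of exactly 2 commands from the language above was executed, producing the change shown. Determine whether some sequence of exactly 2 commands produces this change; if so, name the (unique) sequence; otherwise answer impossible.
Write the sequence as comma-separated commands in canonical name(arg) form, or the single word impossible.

key: order matters: swapping straight(1) and arc(left, 3) lands elsewhere
from: x=1 y=1 heading=north
step 1 (straight(1)): x=1 y=2 heading=north
step 2 (arc(left, 3)): x=-2 y=5 heading=west
all 64 alternatives checked — unique.

straight(1), arc(left, 3)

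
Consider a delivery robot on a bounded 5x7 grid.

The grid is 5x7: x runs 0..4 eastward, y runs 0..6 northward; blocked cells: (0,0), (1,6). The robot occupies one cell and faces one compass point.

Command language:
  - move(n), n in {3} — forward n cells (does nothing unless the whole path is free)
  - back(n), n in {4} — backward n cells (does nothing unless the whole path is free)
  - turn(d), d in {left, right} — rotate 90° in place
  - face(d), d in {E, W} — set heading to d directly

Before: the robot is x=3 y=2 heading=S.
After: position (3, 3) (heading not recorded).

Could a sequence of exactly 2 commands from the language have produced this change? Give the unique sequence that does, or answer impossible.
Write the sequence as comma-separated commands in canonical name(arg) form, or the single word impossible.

key: order matters: swapping back(4) and move(3) lands elsewhere
begin: x=3 y=2 heading=S
1. back(4) → x=3 y=6 heading=S
2. move(3) → x=3 y=3 heading=S
uniquely the one of 36 2-step routes that fits.

back(4), move(3)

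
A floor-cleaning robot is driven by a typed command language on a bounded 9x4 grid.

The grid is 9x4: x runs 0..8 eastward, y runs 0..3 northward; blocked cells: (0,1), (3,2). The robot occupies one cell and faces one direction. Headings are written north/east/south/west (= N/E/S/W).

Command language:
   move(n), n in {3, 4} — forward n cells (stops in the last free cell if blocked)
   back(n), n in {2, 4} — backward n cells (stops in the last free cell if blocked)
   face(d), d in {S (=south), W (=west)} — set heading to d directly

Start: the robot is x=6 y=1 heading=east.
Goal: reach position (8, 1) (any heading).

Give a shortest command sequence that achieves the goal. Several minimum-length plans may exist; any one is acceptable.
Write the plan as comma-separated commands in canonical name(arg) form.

move(3)

from: x=6 y=1 heading=east
[1] after move(3): x=8 y=1 heading=east
no 0-step plan works, so 1 is optimal.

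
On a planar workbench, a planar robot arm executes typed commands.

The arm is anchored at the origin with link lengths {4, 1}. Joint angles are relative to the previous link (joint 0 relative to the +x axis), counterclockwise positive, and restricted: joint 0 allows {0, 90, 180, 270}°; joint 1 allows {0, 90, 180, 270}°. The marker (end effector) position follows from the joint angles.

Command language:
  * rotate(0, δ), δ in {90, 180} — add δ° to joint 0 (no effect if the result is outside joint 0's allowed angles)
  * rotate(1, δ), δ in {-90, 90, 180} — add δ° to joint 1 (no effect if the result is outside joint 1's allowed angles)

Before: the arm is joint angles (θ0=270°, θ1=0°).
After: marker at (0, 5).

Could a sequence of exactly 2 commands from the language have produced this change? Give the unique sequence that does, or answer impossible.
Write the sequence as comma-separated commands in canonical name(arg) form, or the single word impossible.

rotate(0, 90), rotate(0, 90)

t0: joint angles (θ0=270°, θ1=0°)
1. rotate(0, 90) → joint angles (θ0=0°, θ1=0°)
2. rotate(0, 90) → joint angles (θ0=90°, θ1=0°)
all 25 alternatives checked — unique.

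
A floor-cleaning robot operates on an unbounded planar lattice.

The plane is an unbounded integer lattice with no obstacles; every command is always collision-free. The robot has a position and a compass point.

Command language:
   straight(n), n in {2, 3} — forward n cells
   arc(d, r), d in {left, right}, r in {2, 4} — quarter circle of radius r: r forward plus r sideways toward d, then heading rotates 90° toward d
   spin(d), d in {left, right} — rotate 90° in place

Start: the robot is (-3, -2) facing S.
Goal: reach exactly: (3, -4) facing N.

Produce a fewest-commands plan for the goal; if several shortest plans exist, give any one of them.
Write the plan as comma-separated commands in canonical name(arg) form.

arc(left, 4), arc(left, 2)

initial: (-3, -2) facing S
[1] after arc(left, 4): (1, -6) facing E
[2] after arc(left, 2): (3, -4) facing N
no 1-step plan works, so 2 is optimal.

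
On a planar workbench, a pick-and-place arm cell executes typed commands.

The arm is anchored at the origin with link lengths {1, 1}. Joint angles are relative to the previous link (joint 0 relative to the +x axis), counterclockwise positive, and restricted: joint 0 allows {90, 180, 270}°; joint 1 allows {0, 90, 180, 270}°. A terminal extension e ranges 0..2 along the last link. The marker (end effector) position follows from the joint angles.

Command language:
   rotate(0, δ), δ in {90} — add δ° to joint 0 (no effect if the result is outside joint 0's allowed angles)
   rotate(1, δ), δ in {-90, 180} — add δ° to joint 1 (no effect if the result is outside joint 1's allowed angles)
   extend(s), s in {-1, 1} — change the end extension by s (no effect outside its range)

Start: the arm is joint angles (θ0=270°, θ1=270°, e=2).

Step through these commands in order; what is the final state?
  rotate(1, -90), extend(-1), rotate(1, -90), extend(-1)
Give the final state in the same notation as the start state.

joint angles (θ0=270°, θ1=90°, e=0)

from: joint angles (θ0=270°, θ1=270°, e=2)
1. rotate(1, -90) → joint angles (θ0=270°, θ1=180°, e=2)
2. extend(-1) → joint angles (θ0=270°, θ1=180°, e=1)
3. rotate(1, -90) → joint angles (θ0=270°, θ1=90°, e=1)
4. extend(-1) → joint angles (θ0=270°, θ1=90°, e=0)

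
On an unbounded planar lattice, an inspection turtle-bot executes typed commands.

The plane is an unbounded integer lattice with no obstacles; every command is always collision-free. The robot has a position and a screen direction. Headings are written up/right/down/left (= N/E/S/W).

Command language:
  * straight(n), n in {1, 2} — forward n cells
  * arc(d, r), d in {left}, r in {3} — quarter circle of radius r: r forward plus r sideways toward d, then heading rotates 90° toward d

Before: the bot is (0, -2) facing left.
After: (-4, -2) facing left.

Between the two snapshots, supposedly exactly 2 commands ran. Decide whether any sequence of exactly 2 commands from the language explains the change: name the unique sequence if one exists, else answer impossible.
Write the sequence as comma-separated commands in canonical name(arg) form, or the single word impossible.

straight(2), straight(2)

key: still facing W at the end — nothing in the sequence rotates
start: (0, -2) facing left
[1] after straight(2): (-2, -2) facing left
[2] after straight(2): (-4, -2) facing left
all 9 alternatives checked — unique.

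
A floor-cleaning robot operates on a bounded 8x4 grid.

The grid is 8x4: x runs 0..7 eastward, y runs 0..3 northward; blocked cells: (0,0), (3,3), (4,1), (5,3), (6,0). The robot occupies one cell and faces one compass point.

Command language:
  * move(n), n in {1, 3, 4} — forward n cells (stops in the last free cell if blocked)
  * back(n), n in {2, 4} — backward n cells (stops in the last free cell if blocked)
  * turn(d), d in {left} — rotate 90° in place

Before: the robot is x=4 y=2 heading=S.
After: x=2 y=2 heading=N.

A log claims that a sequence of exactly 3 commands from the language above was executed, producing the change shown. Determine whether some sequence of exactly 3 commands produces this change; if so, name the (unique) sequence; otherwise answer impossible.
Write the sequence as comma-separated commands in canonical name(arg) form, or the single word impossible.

key: cell and facing (now N) both changed — the 3 commands mix motion and turning
t0: x=4 y=2 heading=S
1. turn(left) → x=4 y=2 heading=E
2. back(2) → x=2 y=2 heading=E
3. turn(left) → x=2 y=2 heading=N
no rival 3-sequence matches.

turn(left), back(2), turn(left)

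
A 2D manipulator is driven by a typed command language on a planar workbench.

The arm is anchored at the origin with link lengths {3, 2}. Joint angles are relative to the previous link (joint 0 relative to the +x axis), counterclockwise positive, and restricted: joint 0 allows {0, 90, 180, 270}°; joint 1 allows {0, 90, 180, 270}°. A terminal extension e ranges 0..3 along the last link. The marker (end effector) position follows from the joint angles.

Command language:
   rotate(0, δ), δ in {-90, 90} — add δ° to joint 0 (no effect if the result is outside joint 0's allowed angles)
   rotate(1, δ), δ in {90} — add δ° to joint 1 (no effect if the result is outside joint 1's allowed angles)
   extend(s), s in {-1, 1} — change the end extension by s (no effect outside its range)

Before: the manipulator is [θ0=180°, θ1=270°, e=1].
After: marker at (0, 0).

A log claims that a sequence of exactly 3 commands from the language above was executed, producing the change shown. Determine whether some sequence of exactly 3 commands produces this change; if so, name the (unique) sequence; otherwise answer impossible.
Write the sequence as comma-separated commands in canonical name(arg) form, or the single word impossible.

rotate(1, 90), rotate(1, 90), rotate(1, 90)

initial: [θ0=180°, θ1=270°, e=1]
t=1 rotate(1, 90) ⇒ [θ0=180°, θ1=0°, e=1]
t=2 rotate(1, 90) ⇒ [θ0=180°, θ1=90°, e=1]
t=3 rotate(1, 90) ⇒ [θ0=180°, θ1=180°, e=1]
all 125 alternatives checked — unique.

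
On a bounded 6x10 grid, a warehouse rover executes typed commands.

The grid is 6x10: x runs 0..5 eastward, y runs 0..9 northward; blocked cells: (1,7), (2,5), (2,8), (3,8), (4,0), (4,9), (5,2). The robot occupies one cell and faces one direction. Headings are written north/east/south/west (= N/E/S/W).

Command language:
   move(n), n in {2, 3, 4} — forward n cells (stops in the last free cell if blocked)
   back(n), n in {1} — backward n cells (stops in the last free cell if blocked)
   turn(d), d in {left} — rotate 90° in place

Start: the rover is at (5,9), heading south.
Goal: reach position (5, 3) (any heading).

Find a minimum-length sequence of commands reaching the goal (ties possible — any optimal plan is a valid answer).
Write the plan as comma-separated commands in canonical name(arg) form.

move(4), move(4)

start: at (5,9), heading south
1. move(4) → at (5,5), heading south
2. move(4) → at (5,3), heading south
minimal: 2 command(s), checked below 2.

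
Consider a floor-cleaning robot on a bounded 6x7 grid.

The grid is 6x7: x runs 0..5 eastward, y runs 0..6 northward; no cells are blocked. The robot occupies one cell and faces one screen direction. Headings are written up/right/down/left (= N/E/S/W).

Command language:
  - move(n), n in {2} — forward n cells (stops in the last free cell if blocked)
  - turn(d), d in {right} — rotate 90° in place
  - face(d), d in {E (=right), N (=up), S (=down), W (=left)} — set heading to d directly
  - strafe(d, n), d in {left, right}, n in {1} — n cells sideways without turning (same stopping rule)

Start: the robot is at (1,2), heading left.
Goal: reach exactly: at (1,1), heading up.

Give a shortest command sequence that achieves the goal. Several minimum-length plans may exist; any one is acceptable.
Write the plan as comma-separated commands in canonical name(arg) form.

begin: at (1,2), heading left
step 1 (strafe(left, 1)): at (1,1), heading left
step 2 (turn(right)): at (1,1), heading up
nothing shorter than 2 reaches the goal.

strafe(left, 1), turn(right)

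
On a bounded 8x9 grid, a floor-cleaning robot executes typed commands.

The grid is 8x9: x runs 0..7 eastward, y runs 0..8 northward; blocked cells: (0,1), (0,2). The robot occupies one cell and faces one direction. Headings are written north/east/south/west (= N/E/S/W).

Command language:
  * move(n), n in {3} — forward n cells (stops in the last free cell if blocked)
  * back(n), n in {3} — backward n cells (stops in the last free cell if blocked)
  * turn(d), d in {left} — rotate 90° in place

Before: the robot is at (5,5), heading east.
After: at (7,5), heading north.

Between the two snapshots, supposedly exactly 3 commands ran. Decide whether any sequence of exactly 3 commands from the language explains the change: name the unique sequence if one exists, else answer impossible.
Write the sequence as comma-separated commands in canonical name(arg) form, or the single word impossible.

move(3), move(3), turn(left)

key: the first move(3) runs into the grid edge before its full distance
begin: at (5,5), heading east
1. move(3) → at (7,5), heading east
2. move(3) → at (7,5), heading east
3. turn(left) → at (7,5), heading north
no other 3-command option fits: unique.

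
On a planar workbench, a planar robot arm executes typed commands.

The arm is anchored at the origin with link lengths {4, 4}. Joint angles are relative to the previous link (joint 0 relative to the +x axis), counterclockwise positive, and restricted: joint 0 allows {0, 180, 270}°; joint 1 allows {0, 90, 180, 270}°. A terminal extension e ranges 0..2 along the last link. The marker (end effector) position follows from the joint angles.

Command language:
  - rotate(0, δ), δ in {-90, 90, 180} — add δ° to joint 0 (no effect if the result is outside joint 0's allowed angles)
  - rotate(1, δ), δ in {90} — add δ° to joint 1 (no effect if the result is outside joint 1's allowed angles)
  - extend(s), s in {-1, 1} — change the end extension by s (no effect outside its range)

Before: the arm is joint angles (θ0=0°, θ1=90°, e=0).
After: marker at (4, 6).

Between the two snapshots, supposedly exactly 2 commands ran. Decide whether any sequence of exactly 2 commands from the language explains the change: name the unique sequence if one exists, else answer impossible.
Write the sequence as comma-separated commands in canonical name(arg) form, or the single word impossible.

start: joint angles (θ0=0°, θ1=90°, e=0)
1. extend(1) → joint angles (θ0=0°, θ1=90°, e=1)
2. extend(1) → joint angles (θ0=0°, θ1=90°, e=2)
uniquely the one of 36 2-step routes that fits.

extend(1), extend(1)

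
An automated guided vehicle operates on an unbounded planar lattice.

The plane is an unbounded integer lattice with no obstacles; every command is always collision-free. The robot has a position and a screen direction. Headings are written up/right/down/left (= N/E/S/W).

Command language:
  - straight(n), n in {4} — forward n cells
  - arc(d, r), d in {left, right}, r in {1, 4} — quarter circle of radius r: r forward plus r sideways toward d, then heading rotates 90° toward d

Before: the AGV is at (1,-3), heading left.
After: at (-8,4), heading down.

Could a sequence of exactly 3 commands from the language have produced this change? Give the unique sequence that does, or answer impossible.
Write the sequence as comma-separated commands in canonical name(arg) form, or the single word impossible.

key: cell and facing (now S) both changed — the 3 commands mix motion and turning
begin: at (1,-3), heading left
step 1 (arc(right, 4)): at (-3,1), heading up
step 2 (arc(left, 4)): at (-7,5), heading left
step 3 (arc(left, 1)): at (-8,4), heading down
uniquely the one of 125 3-step routes that fits.

arc(right, 4), arc(left, 4), arc(left, 1)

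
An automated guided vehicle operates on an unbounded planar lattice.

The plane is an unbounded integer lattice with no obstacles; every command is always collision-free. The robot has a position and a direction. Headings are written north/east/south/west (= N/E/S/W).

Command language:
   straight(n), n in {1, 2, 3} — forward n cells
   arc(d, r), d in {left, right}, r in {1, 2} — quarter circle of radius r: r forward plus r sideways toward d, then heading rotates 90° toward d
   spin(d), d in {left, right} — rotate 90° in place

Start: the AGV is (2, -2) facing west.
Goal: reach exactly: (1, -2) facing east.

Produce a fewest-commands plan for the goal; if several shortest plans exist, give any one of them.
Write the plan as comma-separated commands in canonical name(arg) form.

straight(1), spin(right), spin(right)

start: (2, -2) facing west
1. straight(1) → (1, -2) facing west
2. spin(right) → (1, -2) facing north
3. spin(right) → (1, -2) facing east
nothing shorter than 3 reaches the goal.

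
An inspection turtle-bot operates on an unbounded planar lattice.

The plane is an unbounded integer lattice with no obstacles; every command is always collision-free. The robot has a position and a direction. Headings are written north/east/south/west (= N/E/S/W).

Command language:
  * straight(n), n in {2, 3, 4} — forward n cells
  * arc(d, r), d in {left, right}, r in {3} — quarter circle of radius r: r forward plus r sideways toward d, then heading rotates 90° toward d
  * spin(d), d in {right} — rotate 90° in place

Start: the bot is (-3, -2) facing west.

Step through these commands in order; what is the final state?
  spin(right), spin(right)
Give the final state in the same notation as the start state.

begin: (-3, -2) facing west
1. spin(right) → (-3, -2) facing north
2. spin(right) → (-3, -2) facing east

(-3, -2) facing east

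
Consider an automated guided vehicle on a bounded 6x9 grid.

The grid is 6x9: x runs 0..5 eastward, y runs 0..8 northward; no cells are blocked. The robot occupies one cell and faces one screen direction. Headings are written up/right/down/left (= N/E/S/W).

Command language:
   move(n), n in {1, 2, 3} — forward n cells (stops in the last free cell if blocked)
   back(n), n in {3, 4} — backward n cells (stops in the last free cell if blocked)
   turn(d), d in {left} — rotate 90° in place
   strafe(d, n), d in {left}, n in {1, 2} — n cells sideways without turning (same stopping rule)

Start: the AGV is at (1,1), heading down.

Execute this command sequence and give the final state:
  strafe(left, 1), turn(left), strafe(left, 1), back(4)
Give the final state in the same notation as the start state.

at (0,2), heading right

from: at (1,1), heading down
step 1 (strafe(left, 1)): at (2,1), heading down
step 2 (turn(left)): at (2,1), heading right
step 3 (strafe(left, 1)): at (2,2), heading right
step 4 (back(4)): at (0,2), heading right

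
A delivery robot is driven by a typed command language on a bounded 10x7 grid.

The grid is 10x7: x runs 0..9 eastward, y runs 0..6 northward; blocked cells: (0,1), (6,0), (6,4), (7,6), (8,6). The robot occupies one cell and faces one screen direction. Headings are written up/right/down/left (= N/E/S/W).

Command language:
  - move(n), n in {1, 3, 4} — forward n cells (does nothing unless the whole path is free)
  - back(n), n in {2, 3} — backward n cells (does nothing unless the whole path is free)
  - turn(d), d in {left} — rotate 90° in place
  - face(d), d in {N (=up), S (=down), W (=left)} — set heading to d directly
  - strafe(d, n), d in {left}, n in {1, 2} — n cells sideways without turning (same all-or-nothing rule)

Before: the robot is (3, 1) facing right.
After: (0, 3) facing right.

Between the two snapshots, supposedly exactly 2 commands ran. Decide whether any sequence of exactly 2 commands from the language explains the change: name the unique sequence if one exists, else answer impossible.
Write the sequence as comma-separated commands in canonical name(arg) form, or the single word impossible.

key: order matters: swapping strafe(left, 2) and back(3) lands elsewhere
from: (3, 1) facing right
[1] after strafe(left, 2): (3, 3) facing right
[2] after back(3): (0, 3) facing right
no other 2-command option fits: unique.

strafe(left, 2), back(3)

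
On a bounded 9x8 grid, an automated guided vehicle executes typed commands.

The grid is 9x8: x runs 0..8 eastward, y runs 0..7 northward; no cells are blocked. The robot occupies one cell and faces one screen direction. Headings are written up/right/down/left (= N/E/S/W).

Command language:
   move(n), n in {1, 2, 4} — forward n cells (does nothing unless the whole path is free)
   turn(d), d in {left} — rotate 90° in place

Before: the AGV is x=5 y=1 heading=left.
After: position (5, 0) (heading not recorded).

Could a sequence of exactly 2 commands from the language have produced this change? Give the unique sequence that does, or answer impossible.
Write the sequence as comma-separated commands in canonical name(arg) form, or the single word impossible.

key: order matters: swapping turn(left) and move(1) lands elsewhere
start: x=5 y=1 heading=left
t=1 turn(left) ⇒ x=5 y=1 heading=down
t=2 move(1) ⇒ x=5 y=0 heading=down
uniquely the one of 16 2-step routes that fits.

turn(left), move(1)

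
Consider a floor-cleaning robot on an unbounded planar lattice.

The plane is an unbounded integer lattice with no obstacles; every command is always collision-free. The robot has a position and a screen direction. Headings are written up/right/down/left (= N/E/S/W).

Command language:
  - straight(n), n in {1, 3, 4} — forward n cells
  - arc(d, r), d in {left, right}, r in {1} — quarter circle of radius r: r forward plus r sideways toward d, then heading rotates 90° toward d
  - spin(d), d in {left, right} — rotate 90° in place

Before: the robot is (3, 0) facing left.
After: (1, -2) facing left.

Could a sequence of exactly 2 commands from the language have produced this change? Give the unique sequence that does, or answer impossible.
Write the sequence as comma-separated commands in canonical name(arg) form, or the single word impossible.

arc(left, 1), arc(right, 1)

key: still facing W at the end — net rotation zero over 2 steps
t0: (3, 0) facing left
step 1 (arc(left, 1)): (2, -1) facing down
step 2 (arc(right, 1)): (1, -2) facing left
no other 2-command option fits: unique.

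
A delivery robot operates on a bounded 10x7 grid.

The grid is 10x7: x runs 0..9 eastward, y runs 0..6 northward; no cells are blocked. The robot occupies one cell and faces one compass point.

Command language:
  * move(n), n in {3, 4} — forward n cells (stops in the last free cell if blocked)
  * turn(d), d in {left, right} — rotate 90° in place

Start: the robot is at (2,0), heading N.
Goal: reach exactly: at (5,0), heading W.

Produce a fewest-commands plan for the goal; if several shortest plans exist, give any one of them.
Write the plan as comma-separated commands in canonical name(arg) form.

turn(right), move(3), turn(right), turn(right)

from: at (2,0), heading N
step 1 (turn(right)): at (2,0), heading E
step 2 (move(3)): at (5,0), heading E
step 3 (turn(right)): at (5,0), heading S
step 4 (turn(right)): at (5,0), heading W
minimal: 4 command(s), checked below 4.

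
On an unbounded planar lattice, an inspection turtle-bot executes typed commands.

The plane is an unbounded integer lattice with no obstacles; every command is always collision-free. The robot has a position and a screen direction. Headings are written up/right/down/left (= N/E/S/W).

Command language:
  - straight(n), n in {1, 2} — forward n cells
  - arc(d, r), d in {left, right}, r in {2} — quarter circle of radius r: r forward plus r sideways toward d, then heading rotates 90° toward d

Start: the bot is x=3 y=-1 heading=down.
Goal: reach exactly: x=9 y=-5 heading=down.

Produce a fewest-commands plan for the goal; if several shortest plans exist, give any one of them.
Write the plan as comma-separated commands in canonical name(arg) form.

arc(left, 2), straight(2), arc(right, 2)

start: x=3 y=-1 heading=down
1. arc(left, 2) → x=5 y=-3 heading=right
2. straight(2) → x=7 y=-3 heading=right
3. arc(right, 2) → x=9 y=-5 heading=down
minimal: 3 command(s), checked below 3.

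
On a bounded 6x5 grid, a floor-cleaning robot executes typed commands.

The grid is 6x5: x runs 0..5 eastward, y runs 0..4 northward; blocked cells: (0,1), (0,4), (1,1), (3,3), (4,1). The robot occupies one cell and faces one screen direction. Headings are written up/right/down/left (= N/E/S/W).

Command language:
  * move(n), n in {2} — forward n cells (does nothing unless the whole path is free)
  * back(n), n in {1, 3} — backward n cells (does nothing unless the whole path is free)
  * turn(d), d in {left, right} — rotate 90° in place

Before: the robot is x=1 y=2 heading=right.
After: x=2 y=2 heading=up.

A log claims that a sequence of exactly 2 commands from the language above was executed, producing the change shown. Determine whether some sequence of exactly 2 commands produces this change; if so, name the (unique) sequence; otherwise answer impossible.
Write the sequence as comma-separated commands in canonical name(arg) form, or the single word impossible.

impossible

every 2-command combo misses the target.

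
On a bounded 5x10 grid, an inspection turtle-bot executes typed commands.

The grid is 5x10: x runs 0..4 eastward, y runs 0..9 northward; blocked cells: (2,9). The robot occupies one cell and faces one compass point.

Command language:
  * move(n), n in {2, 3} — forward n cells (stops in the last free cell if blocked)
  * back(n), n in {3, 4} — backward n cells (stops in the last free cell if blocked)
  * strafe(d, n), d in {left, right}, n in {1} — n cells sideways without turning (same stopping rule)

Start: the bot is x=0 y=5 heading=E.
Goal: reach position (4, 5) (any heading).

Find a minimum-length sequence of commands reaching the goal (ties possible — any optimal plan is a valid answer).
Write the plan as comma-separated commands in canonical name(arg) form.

from: x=0 y=5 heading=E
[1] after move(3): x=3 y=5 heading=E
[2] after move(3): x=4 y=5 heading=E
no 1-step plan works, so 2 is optimal.

move(3), move(3)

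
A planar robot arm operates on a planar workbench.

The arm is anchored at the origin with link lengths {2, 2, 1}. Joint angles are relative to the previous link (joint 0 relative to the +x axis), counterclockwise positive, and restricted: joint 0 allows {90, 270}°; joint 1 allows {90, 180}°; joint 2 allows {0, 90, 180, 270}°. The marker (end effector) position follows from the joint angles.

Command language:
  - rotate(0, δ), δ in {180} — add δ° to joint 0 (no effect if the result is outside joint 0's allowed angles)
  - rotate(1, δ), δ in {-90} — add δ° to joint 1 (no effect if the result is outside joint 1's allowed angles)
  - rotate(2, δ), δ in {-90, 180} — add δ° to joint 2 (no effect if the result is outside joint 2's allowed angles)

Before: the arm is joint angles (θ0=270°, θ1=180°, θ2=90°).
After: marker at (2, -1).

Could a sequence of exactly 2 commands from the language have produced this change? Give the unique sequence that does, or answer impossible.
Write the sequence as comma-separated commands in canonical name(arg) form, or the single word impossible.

begin: joint angles (θ0=270°, θ1=180°, θ2=90°)
step 1 (rotate(1, -90)): joint angles (θ0=270°, θ1=90°, θ2=90°)
step 2 (rotate(1, -90)): joint angles (θ0=270°, θ1=90°, θ2=90°)
uniquely the one of 16 2-step routes that fits.

rotate(1, -90), rotate(1, -90)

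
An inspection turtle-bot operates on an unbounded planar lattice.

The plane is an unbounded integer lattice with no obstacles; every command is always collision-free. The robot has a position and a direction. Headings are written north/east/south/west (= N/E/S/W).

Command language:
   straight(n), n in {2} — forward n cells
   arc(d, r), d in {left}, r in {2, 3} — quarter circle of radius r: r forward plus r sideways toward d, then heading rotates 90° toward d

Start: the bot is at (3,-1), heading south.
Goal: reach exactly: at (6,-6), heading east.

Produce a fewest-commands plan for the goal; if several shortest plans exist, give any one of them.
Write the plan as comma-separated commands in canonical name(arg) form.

straight(2), arc(left, 3)

t0: at (3,-1), heading south
t=1 straight(2) ⇒ at (3,-3), heading south
t=2 arc(left, 3) ⇒ at (6,-6), heading east
minimal: 2 command(s), checked below 2.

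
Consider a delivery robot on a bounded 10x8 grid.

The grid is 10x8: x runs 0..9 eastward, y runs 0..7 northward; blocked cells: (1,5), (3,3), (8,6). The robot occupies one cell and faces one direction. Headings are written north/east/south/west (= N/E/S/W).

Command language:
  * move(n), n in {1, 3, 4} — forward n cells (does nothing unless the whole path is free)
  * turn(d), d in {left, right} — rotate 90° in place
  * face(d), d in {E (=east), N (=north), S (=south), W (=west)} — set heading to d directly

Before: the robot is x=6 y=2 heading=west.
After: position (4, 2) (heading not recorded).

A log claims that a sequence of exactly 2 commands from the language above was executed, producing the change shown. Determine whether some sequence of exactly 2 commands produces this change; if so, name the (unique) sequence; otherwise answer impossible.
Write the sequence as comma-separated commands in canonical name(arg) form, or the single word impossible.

move(1), move(1)

begin: x=6 y=2 heading=west
step 1 (move(1)): x=5 y=2 heading=west
step 2 (move(1)): x=4 y=2 heading=west
uniquely the one of 81 2-step routes that fits.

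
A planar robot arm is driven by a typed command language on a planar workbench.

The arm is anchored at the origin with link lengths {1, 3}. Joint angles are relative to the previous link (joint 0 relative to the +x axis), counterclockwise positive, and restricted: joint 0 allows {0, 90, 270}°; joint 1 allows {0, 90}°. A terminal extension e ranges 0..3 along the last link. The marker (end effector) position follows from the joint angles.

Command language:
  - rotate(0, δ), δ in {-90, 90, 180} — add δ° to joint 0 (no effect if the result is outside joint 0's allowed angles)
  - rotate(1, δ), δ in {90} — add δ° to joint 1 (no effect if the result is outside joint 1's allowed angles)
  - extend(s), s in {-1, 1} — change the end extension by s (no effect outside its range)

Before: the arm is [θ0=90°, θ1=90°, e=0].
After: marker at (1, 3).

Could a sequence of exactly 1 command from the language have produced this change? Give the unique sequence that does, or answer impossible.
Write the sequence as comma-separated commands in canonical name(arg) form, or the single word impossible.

start: [θ0=90°, θ1=90°, e=0]
[1] after rotate(0, -90): [θ0=0°, θ1=90°, e=0]
no other 1-command option fits: unique.

rotate(0, -90)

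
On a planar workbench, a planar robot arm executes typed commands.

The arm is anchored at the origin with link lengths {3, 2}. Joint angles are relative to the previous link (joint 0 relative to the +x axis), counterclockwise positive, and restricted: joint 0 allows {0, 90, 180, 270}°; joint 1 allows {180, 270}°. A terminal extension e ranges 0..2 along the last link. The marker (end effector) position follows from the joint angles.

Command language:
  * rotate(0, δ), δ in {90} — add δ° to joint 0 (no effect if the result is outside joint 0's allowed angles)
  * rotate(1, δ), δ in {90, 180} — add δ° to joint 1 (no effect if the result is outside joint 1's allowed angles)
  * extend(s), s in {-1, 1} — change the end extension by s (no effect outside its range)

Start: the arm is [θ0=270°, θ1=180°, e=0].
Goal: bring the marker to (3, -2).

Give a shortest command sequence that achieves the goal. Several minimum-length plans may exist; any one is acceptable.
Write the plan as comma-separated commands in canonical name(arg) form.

rotate(1, 90), rotate(0, 90)

initial: [θ0=270°, θ1=180°, e=0]
1. rotate(1, 90) → [θ0=270°, θ1=270°, e=0]
2. rotate(0, 90) → [θ0=0°, θ1=270°, e=0]
no 1-step plan works, so 2 is optimal.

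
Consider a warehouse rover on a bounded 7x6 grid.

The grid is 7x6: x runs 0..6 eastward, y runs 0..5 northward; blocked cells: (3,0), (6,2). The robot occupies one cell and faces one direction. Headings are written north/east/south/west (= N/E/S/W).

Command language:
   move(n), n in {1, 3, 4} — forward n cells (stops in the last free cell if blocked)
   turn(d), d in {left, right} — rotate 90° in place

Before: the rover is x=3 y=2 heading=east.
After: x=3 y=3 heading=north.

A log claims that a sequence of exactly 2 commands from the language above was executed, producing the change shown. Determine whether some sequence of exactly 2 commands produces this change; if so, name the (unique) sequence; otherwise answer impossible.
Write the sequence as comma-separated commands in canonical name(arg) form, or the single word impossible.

key: cell and facing (now N) both changed — the 2 commands mix motion and turning
initial: x=3 y=2 heading=east
[1] after turn(left): x=3 y=2 heading=north
[2] after move(1): x=3 y=3 heading=north
all 25 alternatives checked — unique.

turn(left), move(1)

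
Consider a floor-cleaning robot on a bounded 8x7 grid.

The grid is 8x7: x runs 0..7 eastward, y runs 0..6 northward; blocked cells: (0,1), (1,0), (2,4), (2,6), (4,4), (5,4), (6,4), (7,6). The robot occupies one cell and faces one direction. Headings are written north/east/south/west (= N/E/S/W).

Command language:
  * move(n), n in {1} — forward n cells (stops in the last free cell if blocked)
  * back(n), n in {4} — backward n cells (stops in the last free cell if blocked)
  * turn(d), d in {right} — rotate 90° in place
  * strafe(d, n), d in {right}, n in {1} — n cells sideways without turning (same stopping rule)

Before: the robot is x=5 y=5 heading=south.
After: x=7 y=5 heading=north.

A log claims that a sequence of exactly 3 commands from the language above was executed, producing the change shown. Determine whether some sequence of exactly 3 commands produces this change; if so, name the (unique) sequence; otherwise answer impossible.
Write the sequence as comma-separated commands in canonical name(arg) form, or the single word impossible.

key: back(4) runs into the grid edge before its full distance
from: x=5 y=5 heading=south
[1] after turn(right): x=5 y=5 heading=west
[2] after back(4): x=7 y=5 heading=west
[3] after turn(right): x=7 y=5 heading=north
no rival 3-sequence matches.

turn(right), back(4), turn(right)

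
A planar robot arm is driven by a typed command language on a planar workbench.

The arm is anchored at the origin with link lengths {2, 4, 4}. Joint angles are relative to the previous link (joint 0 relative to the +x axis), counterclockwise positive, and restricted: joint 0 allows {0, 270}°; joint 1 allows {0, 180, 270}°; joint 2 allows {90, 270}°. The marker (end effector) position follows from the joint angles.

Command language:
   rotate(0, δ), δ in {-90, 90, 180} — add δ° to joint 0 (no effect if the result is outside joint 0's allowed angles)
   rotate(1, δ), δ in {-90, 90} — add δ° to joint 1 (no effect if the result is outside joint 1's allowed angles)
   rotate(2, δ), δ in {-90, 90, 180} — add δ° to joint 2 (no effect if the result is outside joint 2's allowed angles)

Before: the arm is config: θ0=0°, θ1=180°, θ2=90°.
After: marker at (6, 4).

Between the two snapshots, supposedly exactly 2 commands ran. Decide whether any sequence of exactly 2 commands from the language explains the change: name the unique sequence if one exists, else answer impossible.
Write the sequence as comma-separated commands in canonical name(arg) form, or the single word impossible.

rotate(1, 90), rotate(1, 90)

initial: config: θ0=0°, θ1=180°, θ2=90°
1. rotate(1, 90) → config: θ0=0°, θ1=270°, θ2=90°
2. rotate(1, 90) → config: θ0=0°, θ1=0°, θ2=90°
all 64 alternatives checked — unique.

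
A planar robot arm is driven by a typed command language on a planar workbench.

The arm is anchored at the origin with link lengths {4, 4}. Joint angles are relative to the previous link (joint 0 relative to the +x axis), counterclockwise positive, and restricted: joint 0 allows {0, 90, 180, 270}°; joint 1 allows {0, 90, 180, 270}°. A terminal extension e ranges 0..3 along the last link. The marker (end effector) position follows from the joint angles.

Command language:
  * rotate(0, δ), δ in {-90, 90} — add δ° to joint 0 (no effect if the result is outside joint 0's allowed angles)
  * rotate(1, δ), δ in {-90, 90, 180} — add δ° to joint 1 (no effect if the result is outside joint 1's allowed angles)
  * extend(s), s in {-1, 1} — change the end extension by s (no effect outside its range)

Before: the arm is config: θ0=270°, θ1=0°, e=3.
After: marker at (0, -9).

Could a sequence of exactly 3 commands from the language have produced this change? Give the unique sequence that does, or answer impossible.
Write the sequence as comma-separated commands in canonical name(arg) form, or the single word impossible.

extend(1), extend(-1), extend(-1)

key: order matters: swapping extend(1) and extend(-1) lands elsewhere
start: config: θ0=270°, θ1=0°, e=3
t=1 extend(1) ⇒ config: θ0=270°, θ1=0°, e=3
t=2 extend(-1) ⇒ config: θ0=270°, θ1=0°, e=2
t=3 extend(-1) ⇒ config: θ0=270°, θ1=0°, e=1
no other 3-command option fits: unique.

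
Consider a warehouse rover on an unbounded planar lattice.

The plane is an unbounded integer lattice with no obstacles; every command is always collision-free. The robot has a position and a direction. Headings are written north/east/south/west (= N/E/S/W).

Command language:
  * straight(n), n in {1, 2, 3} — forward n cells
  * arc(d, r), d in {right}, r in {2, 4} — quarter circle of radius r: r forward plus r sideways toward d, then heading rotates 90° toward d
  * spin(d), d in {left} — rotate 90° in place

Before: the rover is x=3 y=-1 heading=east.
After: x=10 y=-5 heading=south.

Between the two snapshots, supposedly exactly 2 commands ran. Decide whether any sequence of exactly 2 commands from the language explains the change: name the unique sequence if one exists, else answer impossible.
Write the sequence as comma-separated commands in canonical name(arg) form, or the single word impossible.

straight(3), arc(right, 4)

key: cell and facing (now S) both changed — the 2 commands mix motion and turning
start: x=3 y=-1 heading=east
t=1 straight(3) ⇒ x=6 y=-1 heading=east
t=2 arc(right, 4) ⇒ x=10 y=-5 heading=south
all 36 alternatives checked — unique.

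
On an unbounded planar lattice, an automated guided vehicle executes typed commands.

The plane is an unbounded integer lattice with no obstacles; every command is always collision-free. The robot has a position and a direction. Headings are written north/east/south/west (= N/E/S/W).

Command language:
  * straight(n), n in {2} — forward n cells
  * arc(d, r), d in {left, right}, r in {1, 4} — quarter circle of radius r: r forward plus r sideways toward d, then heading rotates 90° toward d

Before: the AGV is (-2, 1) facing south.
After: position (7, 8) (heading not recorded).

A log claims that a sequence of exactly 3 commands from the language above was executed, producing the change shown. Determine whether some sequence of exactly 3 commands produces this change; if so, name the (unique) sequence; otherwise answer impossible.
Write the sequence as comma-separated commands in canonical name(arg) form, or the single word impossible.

key: order matters: swapping arc(left, 1) and arc(right, 4) lands elsewhere
initial: (-2, 1) facing south
step 1 (arc(left, 1)): (-1, 0) facing east
step 2 (arc(left, 4)): (3, 4) facing north
step 3 (arc(right, 4)): (7, 8) facing east
uniquely the one of 125 3-step routes that fits.

arc(left, 1), arc(left, 4), arc(right, 4)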